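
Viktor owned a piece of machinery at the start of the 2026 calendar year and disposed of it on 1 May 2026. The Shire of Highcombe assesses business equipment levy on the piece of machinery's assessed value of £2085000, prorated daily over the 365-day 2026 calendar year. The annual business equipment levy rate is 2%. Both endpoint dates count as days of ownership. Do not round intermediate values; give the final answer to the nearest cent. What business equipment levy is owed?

Days held (1 Jan – 1 May 2026): 121 out of 365
Tax = £2085000 × 2% × 121/365 = £13823.8356

£13823.84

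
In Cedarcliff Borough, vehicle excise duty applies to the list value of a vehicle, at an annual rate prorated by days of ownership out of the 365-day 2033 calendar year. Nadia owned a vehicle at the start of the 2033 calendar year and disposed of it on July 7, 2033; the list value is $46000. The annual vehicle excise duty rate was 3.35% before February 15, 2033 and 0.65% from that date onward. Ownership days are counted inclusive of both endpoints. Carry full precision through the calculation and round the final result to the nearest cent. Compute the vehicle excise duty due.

January 1 – February 14, 2033: 45 days at 3.35% → $46000 × 3.35% × 45/365 = $189.9863
February 15 – July 7, 2033: 143 days at 0.65% → $46000 × 0.65% × 143/365 = $117.1425
Total = $307.1288

$307.13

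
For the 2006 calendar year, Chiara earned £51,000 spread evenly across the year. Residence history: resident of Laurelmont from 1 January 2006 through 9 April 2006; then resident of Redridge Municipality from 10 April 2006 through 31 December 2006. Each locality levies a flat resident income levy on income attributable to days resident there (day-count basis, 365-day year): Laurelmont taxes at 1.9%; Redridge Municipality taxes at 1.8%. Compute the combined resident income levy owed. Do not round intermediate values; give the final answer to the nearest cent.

£931.83

Laurelmont, 1 January – 9 April 2006: 99 days → £51,000 × 1.9% × 99/365 = £262.8247
Redridge Municipality, 10 April – 31 December 2006: 266 days → £51,000 × 1.8% × 266/365 = £669.0082
Total = £931.8329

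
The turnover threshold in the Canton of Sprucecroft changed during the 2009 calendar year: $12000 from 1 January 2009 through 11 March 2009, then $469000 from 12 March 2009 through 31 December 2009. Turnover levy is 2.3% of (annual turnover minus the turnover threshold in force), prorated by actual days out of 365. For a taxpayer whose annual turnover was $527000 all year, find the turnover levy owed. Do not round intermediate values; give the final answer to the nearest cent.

$3349.81

1 January – 11 March 2009: 70 days, exemption $12000 → ($527000 − $12000) × 2.3% × 70/365 = $2271.6438
12 March – 31 December 2009: 295 days, exemption $469000 → ($527000 − $469000) × 2.3% × 295/365 = $1078.1644
Total = $3349.8082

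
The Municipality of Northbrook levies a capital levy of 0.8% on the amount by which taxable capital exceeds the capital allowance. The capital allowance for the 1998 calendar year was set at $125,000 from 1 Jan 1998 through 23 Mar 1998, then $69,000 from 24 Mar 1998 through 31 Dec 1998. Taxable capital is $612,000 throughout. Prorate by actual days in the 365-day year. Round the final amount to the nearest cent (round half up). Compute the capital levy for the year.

$4,243.35

1 Jan – 23 Mar 1998: 82 days, exemption $125,000 → ($612,000 − $125,000) × 0.8% × 82/365 = $875.2658
24 Mar – 31 Dec 1998: 283 days, exemption $69,000 → ($612,000 − $69,000) × 0.8% × 283/365 = $3,368.0877
Total = $4,243.3534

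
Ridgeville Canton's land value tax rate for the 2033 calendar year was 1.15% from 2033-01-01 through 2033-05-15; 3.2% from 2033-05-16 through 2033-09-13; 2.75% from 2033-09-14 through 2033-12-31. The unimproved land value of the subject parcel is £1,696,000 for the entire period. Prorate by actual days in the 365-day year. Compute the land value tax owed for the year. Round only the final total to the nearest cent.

2033-01-01 to 2033-05-15: 135 days at 1.15% → £1,696,000 × 1.15% × 135/365 = £7,213.8082
2033-05-16 to 2033-09-13: 121 days at 3.2% → £1,696,000 × 3.2% × 121/365 = £17,991.5397
2033-09-14 to 2033-12-31: 109 days at 2.75% → £1,696,000 × 2.75% × 109/365 = £13,928.1096
Total = £39,133.4575

£39,133.46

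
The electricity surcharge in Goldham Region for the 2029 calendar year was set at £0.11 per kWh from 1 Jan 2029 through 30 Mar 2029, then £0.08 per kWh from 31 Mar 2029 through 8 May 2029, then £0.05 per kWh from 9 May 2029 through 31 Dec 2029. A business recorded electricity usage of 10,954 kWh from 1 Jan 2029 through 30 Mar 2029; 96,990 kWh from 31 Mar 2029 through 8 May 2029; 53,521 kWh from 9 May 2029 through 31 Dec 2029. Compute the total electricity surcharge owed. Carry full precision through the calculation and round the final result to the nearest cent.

1 Jan – 30 Mar 2029: 10,954 kWh at £0.11/kWh → £1,204.94
31 Mar – 8 May 2029: 96,990 kWh at £0.08/kWh → £7,759.20
9 May – 31 Dec 2029: 53,521 kWh at £0.05/kWh → £2,676.05

£11,640.19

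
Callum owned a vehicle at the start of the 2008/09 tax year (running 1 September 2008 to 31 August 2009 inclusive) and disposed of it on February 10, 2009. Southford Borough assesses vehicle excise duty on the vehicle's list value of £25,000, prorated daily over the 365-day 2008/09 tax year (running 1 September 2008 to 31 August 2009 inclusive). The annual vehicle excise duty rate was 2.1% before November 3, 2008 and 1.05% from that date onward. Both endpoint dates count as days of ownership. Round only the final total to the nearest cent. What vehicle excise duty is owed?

£162.53

September 1 – November 2, 2008: 63 days at 2.1% → £25,000 × 2.1% × 63/365 = £90.6164
November 3, 2008 – February 10, 2009: 100 days at 1.05% → £25,000 × 1.05% × 100/365 = £71.9178
Total = £162.5342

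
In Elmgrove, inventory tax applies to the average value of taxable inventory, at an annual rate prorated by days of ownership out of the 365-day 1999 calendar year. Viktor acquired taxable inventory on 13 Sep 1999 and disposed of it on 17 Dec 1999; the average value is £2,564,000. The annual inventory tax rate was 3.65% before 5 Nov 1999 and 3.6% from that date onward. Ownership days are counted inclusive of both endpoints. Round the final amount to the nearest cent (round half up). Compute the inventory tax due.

£24,463.37

13 Sep – 4 Nov 1999: 53 days at 3.65% → £2,564,000 × 3.65% × 53/365 = £13,589.2000
5 Nov – 17 Dec 1999: 43 days at 3.6% → £2,564,000 × 3.6% × 43/365 = £10,874.1699
Total = £24,463.3699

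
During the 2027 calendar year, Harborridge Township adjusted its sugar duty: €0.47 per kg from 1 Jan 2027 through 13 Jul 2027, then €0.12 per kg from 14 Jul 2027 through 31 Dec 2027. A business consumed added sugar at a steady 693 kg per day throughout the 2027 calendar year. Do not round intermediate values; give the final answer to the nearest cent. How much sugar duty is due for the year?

€77408.10

1 Jan – 13 Jul 2027: 194 days × 693 kg/day = 134,442 kg at €0.47/kg → €63187.74
14 Jul – 31 Dec 2027: 171 days × 693 kg/day = 118,503 kg at €0.12/kg → €14220.36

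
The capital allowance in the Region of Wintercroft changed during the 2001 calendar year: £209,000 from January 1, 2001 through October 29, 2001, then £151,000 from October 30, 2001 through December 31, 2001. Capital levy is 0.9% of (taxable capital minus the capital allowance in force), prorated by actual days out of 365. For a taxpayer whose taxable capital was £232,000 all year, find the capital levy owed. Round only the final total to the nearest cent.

£297.10

January 1 – October 29, 2001: 302 days, exemption £209,000 → (£232,000 − £209,000) × 0.9% × 302/365 = £171.2712
October 30 – December 31, 2001: 63 days, exemption £151,000 → (£232,000 − £151,000) × 0.9% × 63/365 = £125.8274
Total = £297.0986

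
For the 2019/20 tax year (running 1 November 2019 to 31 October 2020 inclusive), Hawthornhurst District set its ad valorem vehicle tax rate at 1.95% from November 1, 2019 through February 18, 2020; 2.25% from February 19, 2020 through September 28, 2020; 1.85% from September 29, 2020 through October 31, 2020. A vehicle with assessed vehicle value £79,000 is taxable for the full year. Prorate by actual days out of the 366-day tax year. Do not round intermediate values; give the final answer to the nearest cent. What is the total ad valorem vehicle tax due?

£1,677.78

November 1, 2019 – February 18, 2020: 110 days at 1.95% → £79,000 × 1.95% × 110/366 = £462.9918
February 19 – September 28, 2020: 223 days at 2.25% → £79,000 × 2.25% × 223/366 = £1,083.0123
September 29 – October 31, 2020: 33 days at 1.85% → £79,000 × 1.85% × 33/366 = £131.7746
Total = £1,677.7787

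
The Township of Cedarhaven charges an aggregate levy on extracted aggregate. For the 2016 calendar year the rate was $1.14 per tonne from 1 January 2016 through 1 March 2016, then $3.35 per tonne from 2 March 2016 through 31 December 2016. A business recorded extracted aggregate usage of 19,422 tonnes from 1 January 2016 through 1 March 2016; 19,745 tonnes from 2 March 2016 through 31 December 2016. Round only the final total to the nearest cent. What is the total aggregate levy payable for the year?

$88,286.83

1 January – 1 March 2016: 19,422 tonnes at $1.14/tonne → $22,141.08
2 March – 31 December 2016: 19,745 tonnes at $3.35/tonne → $66,145.75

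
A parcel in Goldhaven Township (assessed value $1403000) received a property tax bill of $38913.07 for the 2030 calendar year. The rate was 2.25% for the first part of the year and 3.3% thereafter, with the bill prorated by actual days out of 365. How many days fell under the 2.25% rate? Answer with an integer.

183 days

Let d = days at the first rate; then 365 − d days at the second rate.
$1403000 × [2.25%·d + 3.3%·(365−d)] / 365 = $38913.07
Solving gives d = 183, so the new rate took effect on 3 July 2030.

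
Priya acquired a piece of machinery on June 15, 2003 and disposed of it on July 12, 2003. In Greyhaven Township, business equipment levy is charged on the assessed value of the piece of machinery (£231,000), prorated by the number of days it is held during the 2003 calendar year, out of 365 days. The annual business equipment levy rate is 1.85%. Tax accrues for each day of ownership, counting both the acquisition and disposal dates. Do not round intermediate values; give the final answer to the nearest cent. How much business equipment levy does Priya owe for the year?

Days held (June 15 – July 12, 2003): 28 out of 365
Tax = £231,000 × 1.85% × 28/365 = £327.8301

£327.83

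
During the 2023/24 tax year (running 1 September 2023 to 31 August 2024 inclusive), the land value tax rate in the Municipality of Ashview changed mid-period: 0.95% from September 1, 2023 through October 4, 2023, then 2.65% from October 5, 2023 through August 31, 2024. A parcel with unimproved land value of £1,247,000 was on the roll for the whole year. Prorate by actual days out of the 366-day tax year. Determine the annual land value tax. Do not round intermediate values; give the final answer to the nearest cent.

£31,076.19

September 1 – October 4, 2023: 34 days at 0.95% → £1,247,000 × 0.95% × 34/366 = £1,100.4945
October 5, 2023 – August 31, 2024: 332 days at 2.65% → £1,247,000 × 2.65% × 332/366 = £29,975.6995
Total = £31,076.1940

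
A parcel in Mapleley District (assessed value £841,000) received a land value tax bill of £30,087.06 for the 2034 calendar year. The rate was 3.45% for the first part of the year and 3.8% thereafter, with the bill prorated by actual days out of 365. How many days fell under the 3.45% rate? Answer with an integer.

Let d = days at the first rate; then 365 − d days at the second rate.
£841,000 × [3.45%·d + 3.8%·(365−d)] / 365 = £30,087.06
Solving gives d = 232, so the new rate took effect on August 21, 2034.

232 days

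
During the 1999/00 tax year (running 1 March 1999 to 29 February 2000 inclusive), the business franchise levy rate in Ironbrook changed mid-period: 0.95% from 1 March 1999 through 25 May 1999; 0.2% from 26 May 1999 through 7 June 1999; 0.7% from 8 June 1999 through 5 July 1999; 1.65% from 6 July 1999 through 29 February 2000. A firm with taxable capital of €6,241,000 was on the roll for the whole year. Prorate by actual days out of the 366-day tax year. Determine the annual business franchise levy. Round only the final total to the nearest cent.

€84,961.15

1 March – 25 May 1999: 86 days at 0.95% → €6,241,000 × 0.95% × 86/366 = €13,931.4126
26 May – 7 June 1999: 13 days at 0.2% → €6,241,000 × 0.2% × 13/366 = €443.3497
8 June – 5 July 1999: 28 days at 0.7% → €6,241,000 × 0.7% × 28/366 = €3,342.1749
6 July 1999 – 29 February 2000: 239 days at 1.65% → €6,241,000 × 1.65% × 239/366 = €67,244.2172
Total = €84,961.1544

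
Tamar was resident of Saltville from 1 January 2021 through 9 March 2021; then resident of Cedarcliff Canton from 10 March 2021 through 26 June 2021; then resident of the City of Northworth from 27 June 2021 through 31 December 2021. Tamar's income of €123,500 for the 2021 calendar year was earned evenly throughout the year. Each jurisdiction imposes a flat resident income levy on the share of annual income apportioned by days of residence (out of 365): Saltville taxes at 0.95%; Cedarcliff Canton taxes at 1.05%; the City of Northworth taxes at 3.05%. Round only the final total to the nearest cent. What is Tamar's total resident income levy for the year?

Saltville, 1 January – 9 March 2021: 68 days → €123,500 × 0.95% × 68/365 = €218.5781
Cedarcliff Canton, 10 March – 26 June 2021: 109 days → €123,500 × 1.05% × 109/365 = €387.2486
The City of Northworth, 27 June – 31 December 2021: 188 days → €123,500 × 3.05% × 188/365 = €1,940.1342
Total = €2,545.9610

€2,545.96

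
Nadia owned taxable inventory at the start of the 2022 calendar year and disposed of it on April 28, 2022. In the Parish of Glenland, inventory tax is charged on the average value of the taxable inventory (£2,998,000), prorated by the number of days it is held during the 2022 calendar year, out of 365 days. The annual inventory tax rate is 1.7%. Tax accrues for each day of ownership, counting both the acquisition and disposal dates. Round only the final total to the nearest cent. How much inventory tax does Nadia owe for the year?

Days held (January 1 – April 28, 2022): 118 out of 365
Tax = £2,998,000 × 1.7% × 118/365 = £16,476.6795

£16,476.68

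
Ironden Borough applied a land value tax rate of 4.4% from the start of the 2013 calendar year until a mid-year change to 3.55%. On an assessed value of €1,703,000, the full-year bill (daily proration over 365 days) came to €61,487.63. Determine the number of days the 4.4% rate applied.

Let d = days at the first rate; then 365 − d days at the second rate.
€1,703,000 × [4.4%·d + 3.55%·(365−d)] / 365 = €61,487.63
Solving gives d = 26, so the new rate took effect on January 27, 2013.

26 days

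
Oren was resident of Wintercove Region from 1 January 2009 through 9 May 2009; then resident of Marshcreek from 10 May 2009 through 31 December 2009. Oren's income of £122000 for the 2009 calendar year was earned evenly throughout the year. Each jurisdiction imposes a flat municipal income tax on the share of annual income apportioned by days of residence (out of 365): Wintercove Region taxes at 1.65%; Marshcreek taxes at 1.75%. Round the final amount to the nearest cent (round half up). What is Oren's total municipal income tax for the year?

£2091.88

Wintercove Region, 1 January – 9 May 2009: 129 days → £122000 × 1.65% × 129/365 = £711.4438
Marshcreek, 10 May – 31 December 2009: 236 days → £122000 × 1.75% × 236/365 = £1380.4384
Total = £2091.8822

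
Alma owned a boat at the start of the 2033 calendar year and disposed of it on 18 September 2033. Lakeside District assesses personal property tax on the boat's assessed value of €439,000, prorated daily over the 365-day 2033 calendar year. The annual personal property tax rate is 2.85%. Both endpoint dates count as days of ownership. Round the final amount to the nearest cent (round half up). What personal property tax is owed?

Days held (1 January – 18 September 2033): 261 out of 365
Tax = €439,000 × 2.85% × 261/365 = €8,946.5795

€8,946.58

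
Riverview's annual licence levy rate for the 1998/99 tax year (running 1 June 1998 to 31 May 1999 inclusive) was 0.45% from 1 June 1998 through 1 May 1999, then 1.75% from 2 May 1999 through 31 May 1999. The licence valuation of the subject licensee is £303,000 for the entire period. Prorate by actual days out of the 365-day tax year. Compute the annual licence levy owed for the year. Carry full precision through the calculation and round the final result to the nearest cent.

1 June 1998 – 1 May 1999: 335 days at 0.45% → £303,000 × 0.45% × 335/365 = £1,251.4315
2 May – 31 May 1999: 30 days at 1.75% → £303,000 × 1.75% × 30/365 = £435.8219
Total = £1,687.2534

£1,687.25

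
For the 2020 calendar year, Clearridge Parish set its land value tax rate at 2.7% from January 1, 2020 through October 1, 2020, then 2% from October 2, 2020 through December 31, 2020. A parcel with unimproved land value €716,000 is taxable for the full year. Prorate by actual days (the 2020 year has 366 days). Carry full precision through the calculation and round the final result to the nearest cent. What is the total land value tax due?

January 1 – October 1, 2020: 275 days at 2.7% → €716,000 × 2.7% × 275/366 = €14,525.4098
October 2 – December 31, 2020: 91 days at 2% → €716,000 × 2% × 91/366 = €3,560.4372
Total = €18,085.8470

€18,085.85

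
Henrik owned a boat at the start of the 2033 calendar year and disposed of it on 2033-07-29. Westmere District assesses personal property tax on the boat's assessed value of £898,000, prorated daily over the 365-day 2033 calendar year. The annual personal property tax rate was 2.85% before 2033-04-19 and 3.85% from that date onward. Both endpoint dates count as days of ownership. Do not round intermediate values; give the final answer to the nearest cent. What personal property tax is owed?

2033-01-01 to 2033-04-18: 108 days at 2.85% → £898,000 × 2.85% × 108/365 = £7,572.7233
2033-04-19 to 2033-07-29: 102 days at 3.85% → £898,000 × 3.85% × 102/365 = £9,661.4959
Total = £17,234.2192

£17,234.22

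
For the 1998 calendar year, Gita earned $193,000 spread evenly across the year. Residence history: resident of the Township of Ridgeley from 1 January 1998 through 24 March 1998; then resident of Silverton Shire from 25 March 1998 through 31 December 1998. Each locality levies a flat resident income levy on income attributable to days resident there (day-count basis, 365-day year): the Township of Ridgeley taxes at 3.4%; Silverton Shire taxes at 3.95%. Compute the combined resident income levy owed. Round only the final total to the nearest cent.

$7,382.12

The Township of Ridgeley, 1 January – 24 March 1998: 83 days → $193,000 × 3.4% × 83/365 = $1,492.1808
Silverton Shire, 25 March – 31 December 1998: 282 days → $193,000 × 3.95% × 282/365 = $5,889.9370
Total = $7,382.1178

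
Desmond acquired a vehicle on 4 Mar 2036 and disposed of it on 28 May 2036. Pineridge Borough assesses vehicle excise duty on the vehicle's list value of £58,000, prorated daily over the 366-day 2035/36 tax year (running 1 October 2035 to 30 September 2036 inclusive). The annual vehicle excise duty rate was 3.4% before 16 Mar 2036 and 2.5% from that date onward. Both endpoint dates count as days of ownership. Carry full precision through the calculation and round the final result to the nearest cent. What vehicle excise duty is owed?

4 Mar – 15 Mar 2036: 12 days at 3.4% → £58,000 × 3.4% × 12/366 = £64.6557
16 Mar – 28 May 2036: 74 days at 2.5% → £58,000 × 2.5% × 74/366 = £293.1694
Total = £357.8251

£357.83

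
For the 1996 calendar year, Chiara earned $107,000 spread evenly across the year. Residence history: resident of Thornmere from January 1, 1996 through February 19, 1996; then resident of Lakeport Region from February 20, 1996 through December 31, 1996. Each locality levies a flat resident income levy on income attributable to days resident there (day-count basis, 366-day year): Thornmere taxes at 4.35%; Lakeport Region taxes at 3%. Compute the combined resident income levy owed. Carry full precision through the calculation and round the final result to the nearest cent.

$3,407.34

Thornmere, January 1 – February 19, 1996: 50 days → $107,000 × 4.35% × 50/366 = $635.8607
Lakeport Region, February 20 – December 31, 1996: 316 days → $107,000 × 3% × 316/366 = $2,771.4754
Total = $3,407.3361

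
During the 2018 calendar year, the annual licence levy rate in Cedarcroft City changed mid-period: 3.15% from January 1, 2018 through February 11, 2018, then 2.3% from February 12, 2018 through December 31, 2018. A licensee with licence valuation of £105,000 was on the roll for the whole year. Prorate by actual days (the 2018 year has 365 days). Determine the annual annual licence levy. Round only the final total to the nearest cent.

£2,517.70

January 1 – February 11, 2018: 42 days at 3.15% → £105,000 × 3.15% × 42/365 = £380.5890
February 12 – December 31, 2018: 323 days at 2.3% → £105,000 × 2.3% × 323/365 = £2,137.1096
Total = £2,517.6986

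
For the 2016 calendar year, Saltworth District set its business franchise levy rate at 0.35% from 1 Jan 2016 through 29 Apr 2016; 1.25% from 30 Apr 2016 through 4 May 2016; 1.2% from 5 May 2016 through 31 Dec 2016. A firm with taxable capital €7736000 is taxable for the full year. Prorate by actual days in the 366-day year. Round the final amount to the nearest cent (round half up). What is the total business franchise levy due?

1 Jan – 29 Apr 2016: 120 days at 0.35% → €7736000 × 0.35% × 120/366 = €8877.3770
30 Apr – 4 May 2016: 5 days at 1.25% → €7736000 × 1.25% × 5/366 = €1321.0383
5 May – 31 Dec 2016: 241 days at 1.2% → €7736000 × 1.2% × 241/366 = €61127.0820
Total = €71325.4973

€71325.50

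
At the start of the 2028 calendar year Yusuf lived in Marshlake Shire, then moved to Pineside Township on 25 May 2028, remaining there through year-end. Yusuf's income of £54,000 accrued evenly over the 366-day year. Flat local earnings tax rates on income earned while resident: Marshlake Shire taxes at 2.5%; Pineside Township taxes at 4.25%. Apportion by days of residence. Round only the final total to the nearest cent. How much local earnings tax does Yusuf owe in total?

£1,920.61

Marshlake Shire, 1 Jan – 24 May 2028: 145 days → £54,000 × 2.5% × 145/366 = £534.8361
Pineside Township, 25 May – 31 Dec 2028: 221 days → £54,000 × 4.25% × 221/366 = £1,385.7787
Total = £1,920.6148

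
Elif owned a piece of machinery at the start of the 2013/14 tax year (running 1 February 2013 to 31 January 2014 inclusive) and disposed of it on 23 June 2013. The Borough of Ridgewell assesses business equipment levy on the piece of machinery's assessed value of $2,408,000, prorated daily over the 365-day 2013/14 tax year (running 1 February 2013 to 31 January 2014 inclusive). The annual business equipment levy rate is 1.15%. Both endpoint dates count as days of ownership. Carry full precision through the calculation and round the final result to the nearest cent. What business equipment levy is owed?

$10,849.19

Days held (1 February – 23 June 2013): 143 out of 365
Tax = $2,408,000 × 1.15% × 143/365 = $10,849.1945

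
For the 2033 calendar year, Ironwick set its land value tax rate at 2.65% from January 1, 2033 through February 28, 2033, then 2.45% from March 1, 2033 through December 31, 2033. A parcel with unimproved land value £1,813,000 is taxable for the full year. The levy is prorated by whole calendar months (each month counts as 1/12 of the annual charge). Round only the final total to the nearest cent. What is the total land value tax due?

£45,022.83

January 1 – February 28, 2033: 2 months at 2.65% → £1,813,000 × 2.65% × 2/12 = £8,007.4167
March 1 – December 31, 2033: 10 months at 2.45% → £1,813,000 × 2.45% × 10/12 = £37,015.4167
Total = £45,022.8333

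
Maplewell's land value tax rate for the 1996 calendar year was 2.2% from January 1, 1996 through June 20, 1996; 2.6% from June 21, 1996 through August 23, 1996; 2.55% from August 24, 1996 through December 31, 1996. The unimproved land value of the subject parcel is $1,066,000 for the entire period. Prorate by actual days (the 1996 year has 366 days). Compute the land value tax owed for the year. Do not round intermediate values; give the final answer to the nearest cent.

January 1 – June 20, 1996: 172 days at 2.2% → $1,066,000 × 2.2% × 172/366 = $11,021.1585
June 21 – August 23, 1996: 64 days at 2.6% → $1,066,000 × 2.6% × 64/366 = $4,846.5137
August 24 – December 31, 1996: 130 days at 2.55% → $1,066,000 × 2.55% × 130/366 = $9,655.1639
Total = $25,522.8361

$25,522.84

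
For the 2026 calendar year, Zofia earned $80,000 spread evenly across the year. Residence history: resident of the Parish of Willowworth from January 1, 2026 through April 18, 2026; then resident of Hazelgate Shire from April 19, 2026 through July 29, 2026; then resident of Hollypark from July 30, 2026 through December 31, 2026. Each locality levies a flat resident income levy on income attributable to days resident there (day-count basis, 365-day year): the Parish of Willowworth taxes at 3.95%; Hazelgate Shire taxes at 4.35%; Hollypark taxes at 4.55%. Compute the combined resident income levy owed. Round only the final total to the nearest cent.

$3,453.26

The Parish of Willowworth, January 1 – April 18, 2026: 108 days → $80,000 × 3.95% × 108/365 = $935.0137
Hazelgate Shire, April 19 – July 29, 2026: 102 days → $80,000 × 4.35% × 102/365 = $972.4932
Hollypark, July 30 – December 31, 2026: 155 days → $80,000 × 4.55% × 155/365 = $1,545.7534
Total = $3,453.2603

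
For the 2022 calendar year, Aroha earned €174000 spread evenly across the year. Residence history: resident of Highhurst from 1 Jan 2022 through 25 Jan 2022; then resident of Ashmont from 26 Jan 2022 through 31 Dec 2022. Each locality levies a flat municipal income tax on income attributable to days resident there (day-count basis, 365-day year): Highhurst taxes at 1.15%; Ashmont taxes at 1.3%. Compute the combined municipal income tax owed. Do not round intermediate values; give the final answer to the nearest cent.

Highhurst, 1 Jan – 25 Jan 2022: 25 days → €174000 × 1.15% × 25/365 = €137.0548
Ashmont, 26 Jan – 31 Dec 2022: 340 days → €174000 × 1.3% × 340/365 = €2107.0685
Total = €2244.1233

€2244.12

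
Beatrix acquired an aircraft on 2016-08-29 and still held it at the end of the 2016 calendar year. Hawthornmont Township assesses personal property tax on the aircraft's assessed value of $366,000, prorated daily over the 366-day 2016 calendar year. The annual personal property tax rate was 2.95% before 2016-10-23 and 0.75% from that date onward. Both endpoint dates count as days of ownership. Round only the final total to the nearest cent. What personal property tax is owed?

2016-08-29 to 2016-10-22: 55 days at 2.95% → $366,000 × 2.95% × 55/366 = $1,622.5000
2016-10-23 to 2016-12-31: 70 days at 0.75% → $366,000 × 0.75% × 70/366 = $525.0000
Total = $2,147.5000

$2,147.50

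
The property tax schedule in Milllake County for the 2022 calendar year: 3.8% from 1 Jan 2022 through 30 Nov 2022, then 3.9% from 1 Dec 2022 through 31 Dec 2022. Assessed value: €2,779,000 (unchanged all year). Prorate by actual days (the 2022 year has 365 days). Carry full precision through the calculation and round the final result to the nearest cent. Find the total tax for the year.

€105,838.02

1 Jan – 30 Nov 2022: 334 days at 3.8% → €2,779,000 × 3.8% × 334/365 = €96,633.0630
1 Dec – 31 Dec 2022: 31 days at 3.9% → €2,779,000 × 3.9% × 31/365 = €9,204.9616
Total = €105,838.0247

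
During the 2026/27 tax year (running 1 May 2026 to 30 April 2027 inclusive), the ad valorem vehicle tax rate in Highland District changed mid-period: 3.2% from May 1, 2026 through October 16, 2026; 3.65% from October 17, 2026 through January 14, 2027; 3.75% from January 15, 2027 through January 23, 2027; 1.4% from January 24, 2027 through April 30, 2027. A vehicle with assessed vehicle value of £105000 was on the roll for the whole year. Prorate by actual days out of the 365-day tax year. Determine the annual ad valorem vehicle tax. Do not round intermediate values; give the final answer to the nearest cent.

£2988.47

May 1 – October 16, 2026: 169 days at 3.2% → £105000 × 3.2% × 169/365 = £1555.7260
October 17, 2026 – January 14, 2027: 90 days at 3.65% → £105000 × 3.65% × 90/365 = £945.0000
January 15 – January 23, 2027: 9 days at 3.75% → £105000 × 3.75% × 9/365 = £97.0890
January 24 – April 30, 2027: 97 days at 1.4% → £105000 × 1.4% × 97/365 = £390.6575
Total = £2988.4726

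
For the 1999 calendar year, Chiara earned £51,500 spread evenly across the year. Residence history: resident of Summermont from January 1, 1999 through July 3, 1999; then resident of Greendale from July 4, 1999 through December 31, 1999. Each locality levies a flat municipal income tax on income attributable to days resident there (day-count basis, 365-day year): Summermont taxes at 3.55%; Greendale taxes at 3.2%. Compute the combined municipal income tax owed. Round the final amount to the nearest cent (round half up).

Summermont, January 1 – July 3, 1999: 184 days → £51,500 × 3.55% × 184/365 = £921.6384
Greendale, July 4 – December 31, 1999: 181 days → £51,500 × 3.2% × 181/365 = £817.2274
Total = £1,738.8658

£1,738.87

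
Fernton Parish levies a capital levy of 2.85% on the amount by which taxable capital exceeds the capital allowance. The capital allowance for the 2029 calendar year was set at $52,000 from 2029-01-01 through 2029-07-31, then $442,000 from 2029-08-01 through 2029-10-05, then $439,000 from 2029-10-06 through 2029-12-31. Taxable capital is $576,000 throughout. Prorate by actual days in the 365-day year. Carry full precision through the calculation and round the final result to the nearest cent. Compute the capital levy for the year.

$10,295.22

2029-01-01 to 2029-07-31: 212 days, exemption $52,000 → ($576,000 − $52,000) × 2.85% × 212/365 = $8,673.9945
2029-08-01 to 2029-10-05: 66 days, exemption $442,000 → ($576,000 − $442,000) × 2.85% × 66/365 = $690.5589
2029-10-06 to 2029-12-31: 87 days, exemption $439,000 → ($576,000 − $439,000) × 2.85% × 87/365 = $930.6616
Total = $10,295.2151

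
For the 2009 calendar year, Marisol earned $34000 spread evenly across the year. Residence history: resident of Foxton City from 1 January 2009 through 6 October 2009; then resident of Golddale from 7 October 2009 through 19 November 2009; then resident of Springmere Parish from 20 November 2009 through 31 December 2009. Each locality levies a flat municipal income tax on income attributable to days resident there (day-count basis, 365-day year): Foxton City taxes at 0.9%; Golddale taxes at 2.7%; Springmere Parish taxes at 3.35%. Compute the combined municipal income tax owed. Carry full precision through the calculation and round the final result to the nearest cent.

Foxton City, 1 January – 6 October 2009: 279 days → $34000 × 0.9% × 279/365 = $233.9014
Golddale, 7 October – 19 November 2009: 44 days → $34000 × 2.7% × 44/365 = $110.6630
Springmere Parish, 20 November – 31 December 2009: 42 days → $34000 × 3.35% × 42/365 = $131.0630
Total = $475.6274

$475.63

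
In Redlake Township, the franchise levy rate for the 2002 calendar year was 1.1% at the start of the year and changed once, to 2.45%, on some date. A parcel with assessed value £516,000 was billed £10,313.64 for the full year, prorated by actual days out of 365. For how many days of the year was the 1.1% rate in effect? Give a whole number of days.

122 days

Let d = days at the first rate; then 365 − d days at the second rate.
£516,000 × [1.1%·d + 2.45%·(365−d)] / 365 = £10,313.64
Solving gives d = 122, so the new rate took effect on May 3, 2002.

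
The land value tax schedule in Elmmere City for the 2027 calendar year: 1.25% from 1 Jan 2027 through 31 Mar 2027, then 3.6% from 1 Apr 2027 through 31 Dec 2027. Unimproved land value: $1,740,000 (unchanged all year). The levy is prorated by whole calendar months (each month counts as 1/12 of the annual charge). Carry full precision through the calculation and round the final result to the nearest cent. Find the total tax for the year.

1 Jan – 31 Mar 2027: 3 months at 1.25% → $1,740,000 × 1.25% × 3/12 = $5,437.5000
1 Apr – 31 Dec 2027: 9 months at 3.6% → $1,740,000 × 3.6% × 9/12 = $46,980.0000
Total = $52,417.5000

$52,417.50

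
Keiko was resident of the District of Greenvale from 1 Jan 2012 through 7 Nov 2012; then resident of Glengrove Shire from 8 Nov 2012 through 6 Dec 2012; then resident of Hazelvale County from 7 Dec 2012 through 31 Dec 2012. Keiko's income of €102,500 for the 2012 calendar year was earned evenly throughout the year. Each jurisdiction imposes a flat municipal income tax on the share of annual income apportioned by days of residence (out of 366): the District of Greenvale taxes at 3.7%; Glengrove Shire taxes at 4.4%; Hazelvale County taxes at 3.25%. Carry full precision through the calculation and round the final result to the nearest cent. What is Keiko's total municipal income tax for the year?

The District of Greenvale, 1 Jan – 7 Nov 2012: 312 days → €102,500 × 3.7% × 312/366 = €3,232.9508
Glengrove Shire, 8 Nov – 6 Dec 2012: 29 days → €102,500 × 4.4% × 29/366 = €357.3497
Hazelvale County, 7 Dec – 31 Dec 2012: 25 days → €102,500 × 3.25% × 25/366 = €227.5444
Total = €3,817.8449

€3,817.84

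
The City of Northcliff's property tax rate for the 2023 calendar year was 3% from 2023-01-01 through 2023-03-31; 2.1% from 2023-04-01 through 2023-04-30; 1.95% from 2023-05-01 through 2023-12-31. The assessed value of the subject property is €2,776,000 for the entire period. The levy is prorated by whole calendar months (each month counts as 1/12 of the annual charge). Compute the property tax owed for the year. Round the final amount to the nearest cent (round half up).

2023-01-01 to 2023-03-31: 3 months at 3% → €2,776,000 × 3% × 3/12 = €20,820.0000
2023-04-01 to 2023-04-30: 1 month at 2.1% → €2,776,000 × 2.1% × 1/12 = €4,858.0000
2023-05-01 to 2023-12-31: 8 months at 1.95% → €2,776,000 × 1.95% × 8/12 = €36,088.0000
Total = €61,766.0000

€61,766.00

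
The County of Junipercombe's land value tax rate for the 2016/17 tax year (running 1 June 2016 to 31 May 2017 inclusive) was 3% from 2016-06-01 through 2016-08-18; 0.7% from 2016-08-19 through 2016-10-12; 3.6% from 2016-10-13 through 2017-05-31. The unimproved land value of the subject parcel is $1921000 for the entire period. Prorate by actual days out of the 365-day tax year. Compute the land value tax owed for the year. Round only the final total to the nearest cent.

2016-06-01 to 2016-08-18: 79 days at 3% → $1921000 × 3% × 79/365 = $12473.3425
2016-08-19 to 2016-10-12: 55 days at 0.7% → $1921000 × 0.7% × 55/365 = $2026.2603
2016-10-13 to 2017-05-31: 231 days at 3.6% → $1921000 × 3.6% × 231/365 = $43767.2219
Total = $58266.8247

$58266.82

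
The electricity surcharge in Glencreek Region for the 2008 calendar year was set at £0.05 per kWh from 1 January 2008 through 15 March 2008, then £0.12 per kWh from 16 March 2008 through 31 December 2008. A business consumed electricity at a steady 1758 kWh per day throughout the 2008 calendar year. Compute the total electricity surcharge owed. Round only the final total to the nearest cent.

1 January – 15 March 2008: 75 days × 1758 kWh/day = 131,850 kWh at £0.05/kWh → £6592.50
16 March – 31 December 2008: 291 days × 1758 kWh/day = 511,578 kWh at £0.12/kWh → £61389.36

£67981.86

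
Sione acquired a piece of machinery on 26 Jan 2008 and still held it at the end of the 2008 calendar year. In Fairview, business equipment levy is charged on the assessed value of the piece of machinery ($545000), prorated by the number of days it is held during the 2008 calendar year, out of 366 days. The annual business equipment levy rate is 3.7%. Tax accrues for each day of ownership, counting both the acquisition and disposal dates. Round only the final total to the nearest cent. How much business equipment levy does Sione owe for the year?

Days held (26 Jan – 31 Dec 2008): 341 out of 366
Tax = $545000 × 3.7% × 341/366 = $18787.6093

$18787.61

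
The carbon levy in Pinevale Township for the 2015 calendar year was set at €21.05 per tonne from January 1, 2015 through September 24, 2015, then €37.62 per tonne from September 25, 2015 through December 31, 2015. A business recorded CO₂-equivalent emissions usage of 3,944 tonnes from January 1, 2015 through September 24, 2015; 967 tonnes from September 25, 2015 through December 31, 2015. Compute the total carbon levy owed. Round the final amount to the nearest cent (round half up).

January 1 – September 24, 2015: 3,944 tonnes at €21.05/tonne → €83,021.20
September 25 – December 31, 2015: 967 tonnes at €37.62/tonne → €36,378.54

€119,399.74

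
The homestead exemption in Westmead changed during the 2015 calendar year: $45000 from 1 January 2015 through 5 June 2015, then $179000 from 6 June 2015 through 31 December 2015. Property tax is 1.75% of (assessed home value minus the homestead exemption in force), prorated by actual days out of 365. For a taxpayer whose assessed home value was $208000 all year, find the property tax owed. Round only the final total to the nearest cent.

1 January – 5 June 2015: 156 days, exemption $45000 → ($208000 − $45000) × 1.75% × 156/365 = $1219.1507
6 June – 31 December 2015: 209 days, exemption $179000 → ($208000 − $179000) × 1.75% × 209/365 = $290.5959
Total = $1509.7466

$1509.75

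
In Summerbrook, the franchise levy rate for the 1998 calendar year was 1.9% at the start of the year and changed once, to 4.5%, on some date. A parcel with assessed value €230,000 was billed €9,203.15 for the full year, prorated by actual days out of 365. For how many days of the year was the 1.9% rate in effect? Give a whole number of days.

Let d = days at the first rate; then 365 − d days at the second rate.
€230,000 × [1.9%·d + 4.5%·(365−d)] / 365 = €9,203.15
Solving gives d = 70, so the new rate took effect on 12 March 1998.

70 days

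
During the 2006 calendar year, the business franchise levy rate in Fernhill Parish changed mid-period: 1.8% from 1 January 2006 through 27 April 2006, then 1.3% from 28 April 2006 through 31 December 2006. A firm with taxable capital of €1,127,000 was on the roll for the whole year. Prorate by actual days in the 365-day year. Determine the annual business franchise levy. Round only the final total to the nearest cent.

1 January – 27 April 2006: 117 days at 1.8% → €1,127,000 × 1.8% × 117/365 = €6,502.6356
28 April – 31 December 2006: 248 days at 1.3% → €1,127,000 × 1.3% × 248/365 = €9,954.6521
Total = €16,457.2877

€16,457.29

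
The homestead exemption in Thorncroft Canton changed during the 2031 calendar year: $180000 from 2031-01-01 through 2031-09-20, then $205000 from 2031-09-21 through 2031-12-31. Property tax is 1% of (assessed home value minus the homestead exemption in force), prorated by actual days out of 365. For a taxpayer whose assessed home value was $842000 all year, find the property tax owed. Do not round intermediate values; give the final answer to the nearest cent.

2031-01-01 to 2031-09-20: 263 days, exemption $180000 → ($842000 − $180000) × 1% × 263/365 = $4770.0274
2031-09-21 to 2031-12-31: 102 days, exemption $205000 → ($842000 − $205000) × 1% × 102/365 = $1780.1096
Total = $6550.1370

$6550.14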